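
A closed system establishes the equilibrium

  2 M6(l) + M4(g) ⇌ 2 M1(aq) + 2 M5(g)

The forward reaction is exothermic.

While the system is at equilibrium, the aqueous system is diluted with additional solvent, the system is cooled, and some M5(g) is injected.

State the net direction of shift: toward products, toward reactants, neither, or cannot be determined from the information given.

cannot be determined

Dilution lowers every aqueous concentration by the same factor. Δn_aq = 2 − 0 = +2, so the system shifts toward the side with more dissolved moles — to the right.
The forward reaction is exothermic. Lowering T favours the exothermic direction — shift to the right.
Adding M5 (g), a product, drives the reaction to the left.
The individual effects push in opposite directions; without quantitative information the net direction cannot be determined.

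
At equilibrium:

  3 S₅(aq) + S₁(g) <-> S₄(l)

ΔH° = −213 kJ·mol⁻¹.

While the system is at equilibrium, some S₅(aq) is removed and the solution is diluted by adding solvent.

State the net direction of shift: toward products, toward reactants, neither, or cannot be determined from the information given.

Removing S₅ (aq), a reactant, drives the reaction to the left.
Dilution lowers every aqueous concentration by the same factor. Δn_aq = 0 − 3 = -3, so the system shifts toward the side with more dissolved moles — to the left.
All effects act in the same direction — net shift to the left.

left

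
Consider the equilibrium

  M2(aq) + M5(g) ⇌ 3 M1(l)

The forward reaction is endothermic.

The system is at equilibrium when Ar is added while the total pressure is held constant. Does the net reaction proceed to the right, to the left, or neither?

Adding inert gas at constant total pressure expands the volume and lowers every reacting partial pressure. With Δn_gas = 0 − 1 = -1, Q moves away from K toward the side with fewer gas moles, so the system shifts toward the side with more gas moles — to the left.

left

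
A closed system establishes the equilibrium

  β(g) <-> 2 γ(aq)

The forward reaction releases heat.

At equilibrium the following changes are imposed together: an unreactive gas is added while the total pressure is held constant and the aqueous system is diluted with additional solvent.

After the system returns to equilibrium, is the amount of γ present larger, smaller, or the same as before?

Adding inert gas at constant total pressure expands the volume and lowers every reacting partial pressure. With Δn_gas = 0 − 1 = -1, Q moves away from K toward the side with fewer gas moles, so the system shifts toward the side with more gas moles — to the left.
Dilution lowers every aqueous concentration by the same factor. Δn_aq = 2 − 0 = +2, so the system shifts toward the side with more dissolved moles — to the right.
The two effects oppose each other, so the net shift — and hence the change in γ — cannot be determined from the given information.

cannot be determined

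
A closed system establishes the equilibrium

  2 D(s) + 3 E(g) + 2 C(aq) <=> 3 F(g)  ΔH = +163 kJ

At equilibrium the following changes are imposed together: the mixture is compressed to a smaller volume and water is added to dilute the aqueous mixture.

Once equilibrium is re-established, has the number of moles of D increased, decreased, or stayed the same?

Gas moles: reactants 3, products 3. Δn_gas = 0, so a volume change leaves Q equal to K — no shift from this change.
Dilution lowers every aqueous concentration by the same factor. Δn_aq = 0 − 2 = -2, so the system shifts toward the side with more dissolved moles — to the left.
The net shift is to the left. D is a reactant, so its amount increases.

increases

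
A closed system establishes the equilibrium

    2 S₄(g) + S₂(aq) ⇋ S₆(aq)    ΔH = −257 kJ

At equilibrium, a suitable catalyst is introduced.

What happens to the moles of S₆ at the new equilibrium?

A catalyst speeds both forward and reverse rates equally; it changes neither Q nor K — no shift from this change.
No net shift occurs, so the amount of S₆ is unchanged.

unchanged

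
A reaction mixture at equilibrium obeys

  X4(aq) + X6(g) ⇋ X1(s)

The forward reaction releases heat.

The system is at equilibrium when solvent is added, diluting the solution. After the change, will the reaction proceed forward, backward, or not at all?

Dilution lowers every aqueous concentration by the same factor. Δn_aq = 0 − 1 = -1, so the system shifts toward the side with more dissolved moles — to the left.

left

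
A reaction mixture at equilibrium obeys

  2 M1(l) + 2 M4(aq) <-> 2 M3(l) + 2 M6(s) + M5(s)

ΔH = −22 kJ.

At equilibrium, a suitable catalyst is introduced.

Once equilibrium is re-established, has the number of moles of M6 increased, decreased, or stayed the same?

A catalyst speeds both forward and reverse rates equally; it changes neither Q nor K — no shift from this change.
No net shift occurs, so the amount of M6 is unchanged.

unchanged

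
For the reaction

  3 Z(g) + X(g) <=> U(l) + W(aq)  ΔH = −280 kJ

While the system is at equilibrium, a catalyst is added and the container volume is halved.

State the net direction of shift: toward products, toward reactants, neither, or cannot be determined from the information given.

right

A catalyst speeds both forward and reverse rates equally; it changes neither Q nor K — no shift from this change.
Gas moles: reactants 4, products 0 (Δn_gas = -4). Compression shifts the system toward the side with fewer moles of gas — to the right.
Only the nonzero effect(s) matter; the net shift is to the right.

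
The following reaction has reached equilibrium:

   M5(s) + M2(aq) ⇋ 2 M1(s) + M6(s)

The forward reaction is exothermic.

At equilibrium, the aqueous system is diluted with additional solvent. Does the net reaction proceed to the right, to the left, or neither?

left

Dilution lowers every aqueous concentration by the same factor. Δn_aq = 0 − 1 = -1, so the system shifts toward the side with more dissolved moles — to the left.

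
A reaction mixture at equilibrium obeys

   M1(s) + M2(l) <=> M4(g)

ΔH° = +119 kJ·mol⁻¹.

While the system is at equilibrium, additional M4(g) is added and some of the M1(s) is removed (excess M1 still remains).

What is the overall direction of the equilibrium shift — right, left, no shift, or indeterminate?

left

Adding M4 (g), a product, drives the reaction to the left.
M1 is a pure solid; its activity is 1 regardless of amount, so Q is unaffected — no shift from this change.
Only the nonzero effect(s) matter; the net shift is to the left.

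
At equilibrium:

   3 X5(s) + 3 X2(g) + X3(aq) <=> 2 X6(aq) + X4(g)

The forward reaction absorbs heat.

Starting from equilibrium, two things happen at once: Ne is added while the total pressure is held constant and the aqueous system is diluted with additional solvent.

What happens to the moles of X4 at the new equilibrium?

cannot be determined

Adding inert gas at constant total pressure expands the volume and lowers every reacting partial pressure. With Δn_gas = 1 − 3 = -2, Q moves away from K toward the side with fewer gas moles, so the system shifts toward the side with more gas moles — to the left.
Dilution lowers every aqueous concentration by the same factor. Δn_aq = 2 − 1 = +1, so the system shifts toward the side with more dissolved moles — to the right.
The two effects oppose each other, so the net shift — and hence the change in X4 — cannot be determined from the given information.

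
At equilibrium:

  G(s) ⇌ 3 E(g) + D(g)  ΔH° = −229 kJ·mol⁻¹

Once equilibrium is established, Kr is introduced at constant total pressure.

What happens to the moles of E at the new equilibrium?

increases

Adding inert gas at constant total pressure expands the volume and lowers every reacting partial pressure. With Δn_gas = 4 − 0 = +4, Q moves away from K toward the side with fewer gas moles, so the system shifts toward the side with more gas moles — to the right.
The net shift is to the right. E is a product, so its amount increases.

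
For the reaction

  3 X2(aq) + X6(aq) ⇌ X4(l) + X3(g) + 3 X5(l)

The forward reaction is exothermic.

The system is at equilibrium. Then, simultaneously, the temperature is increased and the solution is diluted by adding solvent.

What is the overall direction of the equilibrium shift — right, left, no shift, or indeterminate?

The forward reaction is exothermic. Raising T favours the endothermic direction — shift to the left.
Dilution lowers every aqueous concentration by the same factor. Δn_aq = 0 − 4 = -4, so the system shifts toward the side with more dissolved moles — to the left.
All effects act in the same direction — net shift to the left.

left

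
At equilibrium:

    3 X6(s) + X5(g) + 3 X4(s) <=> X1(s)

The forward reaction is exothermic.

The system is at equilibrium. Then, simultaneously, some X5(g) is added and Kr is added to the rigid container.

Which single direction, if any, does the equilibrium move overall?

right

Adding X5 (g), a reactant, drives the reaction to the right.
At constant volume, adding an inert gas leaves every reacting species' partial pressure unchanged, so Q is unchanged — no shift from this change.
Only the nonzero effect(s) matter; the net shift is to the right.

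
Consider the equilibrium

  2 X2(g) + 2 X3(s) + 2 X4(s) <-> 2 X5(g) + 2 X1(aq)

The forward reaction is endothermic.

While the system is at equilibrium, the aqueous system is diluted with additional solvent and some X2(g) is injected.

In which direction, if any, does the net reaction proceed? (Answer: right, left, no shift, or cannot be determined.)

Dilution lowers every aqueous concentration by the same factor. Δn_aq = 2 − 0 = +2, so the system shifts toward the side with more dissolved moles — to the right.
Adding X2 (g), a reactant, drives the reaction to the right.
All effects act in the same direction — net shift to the right.

right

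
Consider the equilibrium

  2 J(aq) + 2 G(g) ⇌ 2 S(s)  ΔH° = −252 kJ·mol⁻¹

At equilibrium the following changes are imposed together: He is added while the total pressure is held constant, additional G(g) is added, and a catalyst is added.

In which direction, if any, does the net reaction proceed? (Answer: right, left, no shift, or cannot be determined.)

cannot be determined

Adding inert gas at constant total pressure expands the volume and lowers every reacting partial pressure. With Δn_gas = 0 − 2 = -2, Q moves away from K toward the side with fewer gas moles, so the system shifts toward the side with more gas moles — to the left.
Adding G (g), a reactant, drives the reaction to the right.
A catalyst speeds both forward and reverse rates equally; it changes neither Q nor K — no shift from this change.
The individual effects push in opposite directions; without quantitative information the net direction cannot be determined.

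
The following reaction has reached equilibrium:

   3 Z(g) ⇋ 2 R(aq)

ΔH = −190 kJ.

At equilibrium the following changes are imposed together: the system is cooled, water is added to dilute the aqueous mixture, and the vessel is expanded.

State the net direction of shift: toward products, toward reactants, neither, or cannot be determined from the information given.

The forward reaction is exothermic. Lowering T favours the exothermic direction — shift to the right.
Dilution lowers every aqueous concentration by the same factor. Δn_aq = 2 − 0 = +2, so the system shifts toward the side with more dissolved moles — to the right.
Gas moles: reactants 3, products 0 (Δn_gas = -3). Expansion shifts the system toward the side with more moles of gas — to the left.
The individual effects push in opposite directions; without quantitative information the net direction cannot be determined.

cannot be determined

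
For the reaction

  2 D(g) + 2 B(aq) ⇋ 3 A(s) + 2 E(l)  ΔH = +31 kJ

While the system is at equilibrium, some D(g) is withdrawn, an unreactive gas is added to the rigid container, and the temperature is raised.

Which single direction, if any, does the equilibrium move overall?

cannot be determined

Removing D (g), a reactant, drives the reaction to the left.
At constant volume, adding an inert gas leaves every reacting species' partial pressure unchanged, so Q is unchanged — no shift from this change.
The forward reaction is endothermic. Raising T favours the endothermic direction — shift to the right.
The individual effects push in opposite directions; without quantitative information the net direction cannot be determined.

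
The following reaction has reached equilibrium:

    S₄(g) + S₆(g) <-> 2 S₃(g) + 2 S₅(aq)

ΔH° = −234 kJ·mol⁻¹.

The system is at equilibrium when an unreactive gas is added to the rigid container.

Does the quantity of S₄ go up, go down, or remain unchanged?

At constant volume, adding an inert gas leaves every reacting species' partial pressure unchanged, so Q is unchanged — no shift from this change.
No net shift occurs, so the amount of S₄ is unchanged.

unchanged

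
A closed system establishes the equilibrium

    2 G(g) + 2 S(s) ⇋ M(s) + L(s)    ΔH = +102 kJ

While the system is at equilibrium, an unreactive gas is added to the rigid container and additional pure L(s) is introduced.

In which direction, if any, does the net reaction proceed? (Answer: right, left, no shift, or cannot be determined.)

At constant volume, adding an inert gas leaves every reacting species' partial pressure unchanged, so Q is unchanged — no shift from this change.
L is a pure solid; its activity is 1 regardless of amount, so Q is unaffected — no shift from this change.
None of the changes alters Q relative to K, so there is no net shift.

no shift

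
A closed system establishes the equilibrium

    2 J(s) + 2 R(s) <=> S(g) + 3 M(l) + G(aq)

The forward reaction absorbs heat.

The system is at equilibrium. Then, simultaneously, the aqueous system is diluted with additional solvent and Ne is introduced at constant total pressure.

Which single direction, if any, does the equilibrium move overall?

right

Dilution lowers every aqueous concentration by the same factor. Δn_aq = 1 − 0 = +1, so the system shifts toward the side with more dissolved moles — to the right.
Adding inert gas at constant total pressure expands the volume and lowers every reacting partial pressure. With Δn_gas = 1 − 0 = +1, Q moves away from K toward the side with fewer gas moles, so the system shifts toward the side with more gas moles — to the right.
All effects act in the same direction — net shift to the right.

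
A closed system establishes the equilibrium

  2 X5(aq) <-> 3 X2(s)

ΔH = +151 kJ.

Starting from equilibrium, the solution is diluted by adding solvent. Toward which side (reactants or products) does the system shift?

left

Dilution lowers every aqueous concentration by the same factor. Δn_aq = 0 − 2 = -2, so the system shifts toward the side with more dissolved moles — to the left.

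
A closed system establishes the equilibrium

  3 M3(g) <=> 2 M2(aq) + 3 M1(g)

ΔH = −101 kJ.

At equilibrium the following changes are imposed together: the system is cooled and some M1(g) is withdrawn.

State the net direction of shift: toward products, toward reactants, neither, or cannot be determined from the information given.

right

The forward reaction is exothermic. Lowering T favours the exothermic direction — shift to the right.
Removing M1 (g), a product, drives the reaction to the right.
All effects act in the same direction — net shift to the right.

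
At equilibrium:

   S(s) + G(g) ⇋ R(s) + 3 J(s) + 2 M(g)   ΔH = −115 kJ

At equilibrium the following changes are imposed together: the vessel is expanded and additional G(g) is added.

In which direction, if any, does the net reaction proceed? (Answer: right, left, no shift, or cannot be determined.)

right

Gas moles: reactants 1, products 2 (Δn_gas = +1). Expansion shifts the system toward the side with more moles of gas — to the right.
Adding G (g), a reactant, drives the reaction to the right.
All effects act in the same direction — net shift to the right.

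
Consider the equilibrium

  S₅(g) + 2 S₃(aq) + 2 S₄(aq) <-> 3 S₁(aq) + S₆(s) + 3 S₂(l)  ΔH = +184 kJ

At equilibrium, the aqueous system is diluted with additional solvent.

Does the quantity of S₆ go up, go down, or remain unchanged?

decreases

Dilution lowers every aqueous concentration by the same factor. Δn_aq = 3 − 4 = -1, so the system shifts toward the side with more dissolved moles — to the left.
The net shift is to the left. S₆ is a product, so its amount decreases.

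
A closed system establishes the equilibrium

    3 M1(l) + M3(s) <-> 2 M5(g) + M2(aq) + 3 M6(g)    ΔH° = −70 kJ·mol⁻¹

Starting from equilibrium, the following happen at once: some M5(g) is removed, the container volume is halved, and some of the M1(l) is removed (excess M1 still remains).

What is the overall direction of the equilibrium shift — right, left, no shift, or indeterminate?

cannot be determined

Removing M5 (g), a product, drives the reaction to the right.
Gas moles: reactants 0, products 5 (Δn_gas = +5). Compression shifts the system toward the side with fewer moles of gas — to the left.
M1 is a pure liquid; its activity is 1 regardless of amount, so Q is unaffected — no shift from this change.
The individual effects push in opposite directions; without quantitative information the net direction cannot be determined.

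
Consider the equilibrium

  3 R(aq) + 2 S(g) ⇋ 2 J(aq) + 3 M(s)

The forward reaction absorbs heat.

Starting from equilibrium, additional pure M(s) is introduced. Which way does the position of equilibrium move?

no shift

M is a pure solid; its activity is 1 regardless of amount, so Q is unaffected — no shift from this change.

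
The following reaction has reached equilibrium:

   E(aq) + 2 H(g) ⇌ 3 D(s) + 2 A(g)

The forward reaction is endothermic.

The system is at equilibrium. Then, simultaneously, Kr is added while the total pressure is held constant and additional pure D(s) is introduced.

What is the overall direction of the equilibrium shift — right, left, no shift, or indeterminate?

Adding inert gas at constant total pressure expands the volume, scaling every reacting partial pressure by the same factor. Δn_gas = 2 − 2 = 0, so Q is unchanged — no shift.
D is a pure solid; its activity is 1 regardless of amount, so Q is unaffected — no shift from this change.
None of the changes alters Q relative to K, so there is no net shift.

no shift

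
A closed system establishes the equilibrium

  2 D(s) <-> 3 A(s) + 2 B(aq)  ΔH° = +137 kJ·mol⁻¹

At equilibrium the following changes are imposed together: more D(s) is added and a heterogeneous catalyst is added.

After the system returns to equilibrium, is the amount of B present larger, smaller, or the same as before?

D is a pure solid; its activity is 1 regardless of amount, so Q is unaffected — no shift from this change.
A catalyst speeds both forward and reverse rates equally; it changes neither Q nor K — no shift from this change.
No net shift occurs, so the amount of B is unchanged.

unchanged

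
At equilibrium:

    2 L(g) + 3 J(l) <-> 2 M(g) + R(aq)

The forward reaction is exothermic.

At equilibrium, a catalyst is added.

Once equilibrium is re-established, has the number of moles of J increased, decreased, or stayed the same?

A catalyst speeds both forward and reverse rates equally; it changes neither Q nor K — no shift from this change.
No net shift occurs, so the amount of J is unchanged.

unchanged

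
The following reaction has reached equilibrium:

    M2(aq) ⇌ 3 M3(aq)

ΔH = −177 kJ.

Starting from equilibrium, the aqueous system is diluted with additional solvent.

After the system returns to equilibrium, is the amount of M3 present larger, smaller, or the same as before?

Dilution lowers every aqueous concentration by the same factor. Δn_aq = 3 − 1 = +2, so the system shifts toward the side with more dissolved moles — to the right.
The net shift is to the right. M3 is a product, so its amount increases.

increases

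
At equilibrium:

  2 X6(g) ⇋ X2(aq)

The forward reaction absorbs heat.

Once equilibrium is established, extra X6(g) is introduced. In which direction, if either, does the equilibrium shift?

right

Adding X6 (g), a reactant, drives the reaction to the right.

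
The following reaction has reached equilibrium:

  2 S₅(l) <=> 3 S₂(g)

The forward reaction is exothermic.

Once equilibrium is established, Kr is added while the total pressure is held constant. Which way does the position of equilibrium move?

Adding inert gas at constant total pressure expands the volume and lowers every reacting partial pressure. With Δn_gas = 3 − 0 = +3, Q moves away from K toward the side with fewer gas moles, so the system shifts toward the side with more gas moles — to the right.

right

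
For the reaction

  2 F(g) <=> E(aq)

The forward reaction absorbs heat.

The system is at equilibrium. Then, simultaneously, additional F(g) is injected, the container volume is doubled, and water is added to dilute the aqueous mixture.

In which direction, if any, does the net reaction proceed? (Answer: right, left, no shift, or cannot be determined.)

cannot be determined

Adding F (g), a reactant, drives the reaction to the right.
Gas moles: reactants 2, products 0 (Δn_gas = -2). Expansion shifts the system toward the side with more moles of gas — to the left.
Dilution lowers every aqueous concentration by the same factor. Δn_aq = 1 − 0 = +1, so the system shifts toward the side with more dissolved moles — to the right.
The individual effects push in opposite directions; without quantitative information the net direction cannot be determined.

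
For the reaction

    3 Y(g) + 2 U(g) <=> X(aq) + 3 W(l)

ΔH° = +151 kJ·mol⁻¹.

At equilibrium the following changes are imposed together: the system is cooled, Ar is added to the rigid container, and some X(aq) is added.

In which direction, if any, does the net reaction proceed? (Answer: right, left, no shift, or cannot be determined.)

The forward reaction is endothermic. Lowering T favours the exothermic direction — shift to the left.
At constant volume, adding an inert gas leaves every reacting species' partial pressure unchanged, so Q is unchanged — no shift from this change.
Adding X (aq), a product, drives the reaction to the left.
Only the nonzero effect(s) matter; the net shift is to the left.

left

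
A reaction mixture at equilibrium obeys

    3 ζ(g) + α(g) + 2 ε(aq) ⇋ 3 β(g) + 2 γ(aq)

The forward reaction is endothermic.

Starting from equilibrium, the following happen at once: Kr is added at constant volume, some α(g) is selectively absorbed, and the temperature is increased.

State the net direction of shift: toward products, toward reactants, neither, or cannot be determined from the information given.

cannot be determined

At constant volume, adding an inert gas leaves every reacting species' partial pressure unchanged, so Q is unchanged — no shift from this change.
Removing α (g), a reactant, drives the reaction to the left.
The forward reaction is endothermic. Raising T favours the endothermic direction — shift to the right.
The individual effects push in opposite directions; without quantitative information the net direction cannot be determined.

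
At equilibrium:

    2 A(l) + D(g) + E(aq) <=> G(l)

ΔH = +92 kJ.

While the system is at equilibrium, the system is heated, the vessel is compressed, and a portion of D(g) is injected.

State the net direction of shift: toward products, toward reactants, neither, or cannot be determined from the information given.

The forward reaction is endothermic. Raising T favours the endothermic direction — shift to the right.
Gas moles: reactants 1, products 0 (Δn_gas = -1). Compression shifts the system toward the side with fewer moles of gas — to the right.
Adding D (g), a reactant, drives the reaction to the right.
All effects act in the same direction — net shift to the right.

right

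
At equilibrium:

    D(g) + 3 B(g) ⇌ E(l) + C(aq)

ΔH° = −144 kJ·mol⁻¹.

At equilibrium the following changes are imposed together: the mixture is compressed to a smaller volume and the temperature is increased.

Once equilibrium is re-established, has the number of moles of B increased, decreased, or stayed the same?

Gas moles: reactants 4, products 0 (Δn_gas = -4). Compression shifts the system toward the side with fewer moles of gas — to the right.
The forward reaction is exothermic. Raising T favours the endothermic direction — shift to the left.
The two effects oppose each other, so the net shift — and hence the change in B — cannot be determined from the given information.

cannot be determined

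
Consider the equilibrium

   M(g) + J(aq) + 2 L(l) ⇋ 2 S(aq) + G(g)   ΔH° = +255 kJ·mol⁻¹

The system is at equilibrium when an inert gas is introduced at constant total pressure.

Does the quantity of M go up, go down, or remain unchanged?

Adding inert gas at constant total pressure expands the volume, scaling every reacting partial pressure by the same factor. Δn_gas = 1 − 1 = 0, so Q is unchanged — no shift.
No net shift occurs, so the amount of M is unchanged.

unchanged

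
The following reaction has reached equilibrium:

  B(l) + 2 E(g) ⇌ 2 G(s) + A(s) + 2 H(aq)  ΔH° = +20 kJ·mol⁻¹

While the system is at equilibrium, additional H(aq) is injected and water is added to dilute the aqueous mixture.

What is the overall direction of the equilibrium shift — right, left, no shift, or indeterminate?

Adding H (aq), a product, drives the reaction to the left.
Dilution lowers every aqueous concentration by the same factor. Δn_aq = 2 − 0 = +2, so the system shifts toward the side with more dissolved moles — to the right.
The individual effects push in opposite directions; without quantitative information the net direction cannot be determined.

cannot be determined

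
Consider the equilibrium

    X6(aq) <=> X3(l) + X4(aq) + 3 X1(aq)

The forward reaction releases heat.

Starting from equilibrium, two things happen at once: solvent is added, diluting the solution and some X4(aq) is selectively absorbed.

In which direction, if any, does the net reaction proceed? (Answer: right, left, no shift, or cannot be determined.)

right

Dilution lowers every aqueous concentration by the same factor. Δn_aq = 4 − 1 = +3, so the system shifts toward the side with more dissolved moles — to the right.
Removing X4 (aq), a product, drives the reaction to the right.
All effects act in the same direction — net shift to the right.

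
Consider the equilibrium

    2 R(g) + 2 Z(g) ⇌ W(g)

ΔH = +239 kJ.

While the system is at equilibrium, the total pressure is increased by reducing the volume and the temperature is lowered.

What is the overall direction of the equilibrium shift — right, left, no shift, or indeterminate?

Gas moles: reactants 4, products 1 (Δn_gas = -3). Compression shifts the system toward the side with fewer moles of gas — to the right.
The forward reaction is endothermic. Lowering T favours the exothermic direction — shift to the left.
The individual effects push in opposite directions; without quantitative information the net direction cannot be determined.

cannot be determined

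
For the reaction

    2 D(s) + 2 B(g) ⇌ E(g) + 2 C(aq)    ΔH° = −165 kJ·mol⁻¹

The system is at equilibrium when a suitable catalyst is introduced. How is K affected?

The equilibrium constant depends only on temperature. This perturbation changes neither the position of equilibrium nor K.

unchanged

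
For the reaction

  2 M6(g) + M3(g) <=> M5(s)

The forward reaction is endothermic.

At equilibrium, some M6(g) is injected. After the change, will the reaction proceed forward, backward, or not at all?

right

Adding M6 (g), a reactant, drives the reaction to the right.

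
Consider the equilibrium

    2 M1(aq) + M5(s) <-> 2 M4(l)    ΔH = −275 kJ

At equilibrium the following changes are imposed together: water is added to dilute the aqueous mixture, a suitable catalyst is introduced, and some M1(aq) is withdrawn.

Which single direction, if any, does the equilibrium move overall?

left

Dilution lowers every aqueous concentration by the same factor. Δn_aq = 0 − 2 = -2, so the system shifts toward the side with more dissolved moles — to the left.
A catalyst speeds both forward and reverse rates equally; it changes neither Q nor K — no shift from this change.
Removing M1 (aq), a reactant, drives the reaction to the left.
Only the nonzero effect(s) matter; the net shift is to the left.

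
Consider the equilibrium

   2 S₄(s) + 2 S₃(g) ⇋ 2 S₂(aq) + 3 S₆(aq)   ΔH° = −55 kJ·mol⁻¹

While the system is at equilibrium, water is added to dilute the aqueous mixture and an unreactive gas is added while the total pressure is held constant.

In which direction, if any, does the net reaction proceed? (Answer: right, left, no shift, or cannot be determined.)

Dilution lowers every aqueous concentration by the same factor. Δn_aq = 5 − 0 = +5, so the system shifts toward the side with more dissolved moles — to the right.
Adding inert gas at constant total pressure expands the volume and lowers every reacting partial pressure. With Δn_gas = 0 − 2 = -2, Q moves away from K toward the side with fewer gas moles, so the system shifts toward the side with more gas moles — to the left.
The individual effects push in opposite directions; without quantitative information the net direction cannot be determined.

cannot be determined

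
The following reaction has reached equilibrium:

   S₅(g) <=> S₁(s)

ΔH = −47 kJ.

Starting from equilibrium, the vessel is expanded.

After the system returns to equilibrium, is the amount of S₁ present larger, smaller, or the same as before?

Gas moles: reactants 1, products 0 (Δn_gas = -1). Expansion shifts the system toward the side with more moles of gas — to the left.
The net shift is to the left. S₁ is a product, so its amount decreases.

decreases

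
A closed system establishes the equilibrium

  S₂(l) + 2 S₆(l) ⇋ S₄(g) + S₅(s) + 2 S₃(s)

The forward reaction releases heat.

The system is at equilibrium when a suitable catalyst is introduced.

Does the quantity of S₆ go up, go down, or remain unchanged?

unchanged

A catalyst speeds both forward and reverse rates equally; it changes neither Q nor K — no shift from this change.
No net shift occurs, so the amount of S₆ is unchanged.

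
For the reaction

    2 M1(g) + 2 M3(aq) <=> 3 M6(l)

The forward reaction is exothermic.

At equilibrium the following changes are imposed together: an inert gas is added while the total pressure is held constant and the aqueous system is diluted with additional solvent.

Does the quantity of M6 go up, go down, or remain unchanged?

decreases

Adding inert gas at constant total pressure expands the volume and lowers every reacting partial pressure. With Δn_gas = 0 − 2 = -2, Q moves away from K toward the side with fewer gas moles, so the system shifts toward the side with more gas moles — to the left.
Dilution lowers every aqueous concentration by the same factor. Δn_aq = 0 − 2 = -2, so the system shifts toward the side with more dissolved moles — to the left.
The net shift is to the left. M6 is a product, so its amount decreases.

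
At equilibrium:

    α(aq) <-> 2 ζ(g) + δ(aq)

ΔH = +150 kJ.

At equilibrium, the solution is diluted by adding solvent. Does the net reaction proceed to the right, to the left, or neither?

no shift

Dilution scales every aqueous concentration by the same factor. Δn_aq = 1 − 1 = 0, so Q is unchanged — no shift.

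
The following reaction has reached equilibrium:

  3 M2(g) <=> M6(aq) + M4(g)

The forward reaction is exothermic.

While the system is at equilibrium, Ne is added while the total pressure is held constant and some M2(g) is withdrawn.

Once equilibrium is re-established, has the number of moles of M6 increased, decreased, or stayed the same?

Adding inert gas at constant total pressure expands the volume and lowers every reacting partial pressure. With Δn_gas = 1 − 3 = -2, Q moves away from K toward the side with fewer gas moles, so the system shifts toward the side with more gas moles — to the left.
Removing M2 (g), a reactant, drives the reaction to the left.
The net shift is to the left. M6 is a product, so its amount decreases.

decreases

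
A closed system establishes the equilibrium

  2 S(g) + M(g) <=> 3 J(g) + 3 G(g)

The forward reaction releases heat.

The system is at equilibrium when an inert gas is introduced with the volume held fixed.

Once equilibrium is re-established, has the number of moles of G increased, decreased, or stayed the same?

unchanged

At constant volume, adding an inert gas leaves every reacting species' partial pressure unchanged, so Q is unchanged — no shift from this change.
No net shift occurs, so the amount of G is unchanged.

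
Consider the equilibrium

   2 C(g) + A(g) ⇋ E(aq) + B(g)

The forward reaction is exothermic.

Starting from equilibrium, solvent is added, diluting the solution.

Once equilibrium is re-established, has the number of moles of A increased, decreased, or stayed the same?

Dilution lowers every aqueous concentration by the same factor. Δn_aq = 1 − 0 = +1, so the system shifts toward the side with more dissolved moles — to the right.
The net shift is to the right. A is a reactant, so its amount decreases.

decreases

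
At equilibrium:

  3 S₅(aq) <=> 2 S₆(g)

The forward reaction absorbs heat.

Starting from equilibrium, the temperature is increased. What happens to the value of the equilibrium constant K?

increases

K depends on temperature via the van 't Hoff relation. The forward reaction is endothermic, so raising T increases K.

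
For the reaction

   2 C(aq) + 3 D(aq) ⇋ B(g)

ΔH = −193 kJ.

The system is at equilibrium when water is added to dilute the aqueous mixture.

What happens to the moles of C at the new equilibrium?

Dilution lowers every aqueous concentration by the same factor. Δn_aq = 0 − 5 = -5, so the system shifts toward the side with more dissolved moles — to the left.
The net shift is to the left. C is a reactant, so its amount increases.

increases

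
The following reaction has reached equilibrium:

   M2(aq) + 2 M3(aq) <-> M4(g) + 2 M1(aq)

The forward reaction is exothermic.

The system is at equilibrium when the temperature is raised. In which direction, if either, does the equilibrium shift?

left

The forward reaction is exothermic. Raising T favours the endothermic direction — shift to the left.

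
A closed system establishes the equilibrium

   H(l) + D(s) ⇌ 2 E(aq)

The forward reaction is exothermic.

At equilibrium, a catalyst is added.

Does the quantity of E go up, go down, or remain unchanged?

unchanged

A catalyst speeds both forward and reverse rates equally; it changes neither Q nor K — no shift from this change.
No net shift occurs, so the amount of E is unchanged.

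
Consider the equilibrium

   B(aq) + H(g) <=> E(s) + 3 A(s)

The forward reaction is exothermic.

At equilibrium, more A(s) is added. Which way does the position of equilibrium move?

no shift

A is a pure solid; its activity is 1 regardless of amount, so Q is unaffected — no shift from this change.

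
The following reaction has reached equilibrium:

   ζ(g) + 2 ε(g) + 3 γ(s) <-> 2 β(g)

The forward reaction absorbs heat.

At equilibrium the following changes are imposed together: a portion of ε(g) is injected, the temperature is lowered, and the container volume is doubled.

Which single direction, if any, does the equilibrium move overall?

cannot be determined

Adding ε (g), a reactant, drives the reaction to the right.
The forward reaction is endothermic. Lowering T favours the exothermic direction — shift to the left.
Gas moles: reactants 3, products 2 (Δn_gas = -1). Expansion shifts the system toward the side with more moles of gas — to the left.
The individual effects push in opposite directions; without quantitative information the net direction cannot be determined.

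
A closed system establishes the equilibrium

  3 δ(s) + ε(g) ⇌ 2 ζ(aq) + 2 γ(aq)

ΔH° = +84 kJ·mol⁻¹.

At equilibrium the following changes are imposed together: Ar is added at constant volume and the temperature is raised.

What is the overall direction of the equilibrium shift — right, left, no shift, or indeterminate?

right

At constant volume, adding an inert gas leaves every reacting species' partial pressure unchanged, so Q is unchanged — no shift from this change.
The forward reaction is endothermic. Raising T favours the endothermic direction — shift to the right.
Only the nonzero effect(s) matter; the net shift is to the right.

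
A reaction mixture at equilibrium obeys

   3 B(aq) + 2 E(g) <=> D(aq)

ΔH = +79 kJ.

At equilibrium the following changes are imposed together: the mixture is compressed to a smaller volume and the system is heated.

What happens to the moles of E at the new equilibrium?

decreases

Gas moles: reactants 2, products 0 (Δn_gas = -2). Compression shifts the system toward the side with fewer moles of gas — to the right.
The forward reaction is endothermic. Raising T favours the endothermic direction — shift to the right.
The net shift is to the right. E is a reactant, so its amount decreases.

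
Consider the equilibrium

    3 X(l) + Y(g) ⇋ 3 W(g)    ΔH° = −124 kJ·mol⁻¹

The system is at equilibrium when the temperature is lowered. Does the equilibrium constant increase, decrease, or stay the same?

K depends on temperature via the van 't Hoff relation. The forward reaction is exothermic, so lowering T increases K.

increases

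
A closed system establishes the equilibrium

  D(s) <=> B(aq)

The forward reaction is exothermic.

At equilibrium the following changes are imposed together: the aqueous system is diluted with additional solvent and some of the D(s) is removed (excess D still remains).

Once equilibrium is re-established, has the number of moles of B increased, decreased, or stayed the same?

Dilution lowers every aqueous concentration by the same factor. Δn_aq = 1 − 0 = +1, so the system shifts toward the side with more dissolved moles — to the right.
D is a pure solid; its activity is 1 regardless of amount, so Q is unaffected — no shift from this change.
The net shift is to the right. B is a product, so its amount increases.

increases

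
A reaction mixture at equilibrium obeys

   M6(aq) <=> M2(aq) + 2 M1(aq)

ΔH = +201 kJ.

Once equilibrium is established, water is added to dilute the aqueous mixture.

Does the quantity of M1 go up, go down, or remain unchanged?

Dilution lowers every aqueous concentration by the same factor. Δn_aq = 3 − 1 = +2, so the system shifts toward the side with more dissolved moles — to the right.
The net shift is to the right. M1 is a product, so its amount increases.

increases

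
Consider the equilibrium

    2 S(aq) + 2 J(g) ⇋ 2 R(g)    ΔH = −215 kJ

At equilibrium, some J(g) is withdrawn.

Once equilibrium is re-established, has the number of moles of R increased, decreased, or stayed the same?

Removing J (g), a reactant, drives the reaction to the left.
The net shift is to the left. R is a product, so its amount decreases.

decreases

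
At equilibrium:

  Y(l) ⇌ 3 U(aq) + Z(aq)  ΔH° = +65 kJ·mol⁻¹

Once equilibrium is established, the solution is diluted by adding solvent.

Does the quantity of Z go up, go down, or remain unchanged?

Dilution lowers every aqueous concentration by the same factor. Δn_aq = 4 − 0 = +4, so the system shifts toward the side with more dissolved moles — to the right.
The net shift is to the right. Z is a product, so its amount increases.

increases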